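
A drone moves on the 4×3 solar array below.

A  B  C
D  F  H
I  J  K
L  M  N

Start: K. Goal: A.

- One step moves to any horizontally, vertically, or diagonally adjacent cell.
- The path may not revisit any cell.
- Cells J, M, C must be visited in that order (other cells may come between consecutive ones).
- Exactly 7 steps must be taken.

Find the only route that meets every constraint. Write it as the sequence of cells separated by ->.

The waypoints must appear in the order J, M, C, with no cell reused.
Route from K: left to J, down to M, up-left to I, 2× up-right (reaching C), 2× left (reaching A) — 7 moves in all.
Check: order respected (J at step 1, M at step 2, C at step 5); 7 moves as required.

K -> J -> M -> I -> F -> C -> B -> A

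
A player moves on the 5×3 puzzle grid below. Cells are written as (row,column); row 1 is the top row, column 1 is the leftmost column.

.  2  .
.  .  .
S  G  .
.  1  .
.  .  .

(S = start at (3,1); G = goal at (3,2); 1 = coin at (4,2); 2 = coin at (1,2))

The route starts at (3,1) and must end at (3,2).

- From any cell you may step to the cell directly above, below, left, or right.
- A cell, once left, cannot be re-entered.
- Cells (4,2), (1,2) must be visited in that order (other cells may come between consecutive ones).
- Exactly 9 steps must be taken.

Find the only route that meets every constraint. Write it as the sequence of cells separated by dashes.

The waypoints must appear in the order (4,2), (1,2), with no cell reused.
Route from (3,1): down to (4,1), 2× right (reaching (4,3)), 3× up (reaching (1,3)), left to (1,2), 2× down (reaching (3,2)) — 9 moves in all.
Check: order respected (1 at step 2, 2 at step 7); 9 moves as required.

(3,1) - (4,1) - (4,2) - (4,3) - (3,3) - (2,3) - (1,3) - (1,2) - (2,2) - (3,2)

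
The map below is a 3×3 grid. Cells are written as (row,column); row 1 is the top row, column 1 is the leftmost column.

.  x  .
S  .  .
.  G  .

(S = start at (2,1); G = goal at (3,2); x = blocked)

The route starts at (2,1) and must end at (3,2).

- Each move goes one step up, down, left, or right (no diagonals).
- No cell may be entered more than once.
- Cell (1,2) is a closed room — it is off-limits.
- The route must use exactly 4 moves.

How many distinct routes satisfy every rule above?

Need simple routes of exactly 4 moves from (2,1) to (3,2) (Manhattan distance 2, so 1 moves are spent on a detour and 1 undoing it).
Enumerating: (2,1) (2,2) (2,3) (3,3) (3,2).
That gives 1 route.

1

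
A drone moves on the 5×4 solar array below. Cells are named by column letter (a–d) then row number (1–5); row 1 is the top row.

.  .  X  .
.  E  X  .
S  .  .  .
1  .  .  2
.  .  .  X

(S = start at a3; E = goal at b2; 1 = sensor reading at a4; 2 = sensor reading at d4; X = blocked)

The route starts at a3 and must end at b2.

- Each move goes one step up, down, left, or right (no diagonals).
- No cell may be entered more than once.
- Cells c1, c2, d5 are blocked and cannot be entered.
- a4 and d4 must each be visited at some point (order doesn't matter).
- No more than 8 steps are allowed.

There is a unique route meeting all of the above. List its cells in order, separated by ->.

a3 -> a4 -> b4 -> c4 -> d4 -> d3 -> c3 -> b3 -> b2

The budget equals the shortest possible length, so every move has to be on a shortest route through the required cells.
Route from a3: down 1 to a4, right 3 to d4, up 1 to d3, left 2 to b3, up 1 to b2 — 8 moves in all.
Check: all required cells visited; 8 ≤ 8 moves.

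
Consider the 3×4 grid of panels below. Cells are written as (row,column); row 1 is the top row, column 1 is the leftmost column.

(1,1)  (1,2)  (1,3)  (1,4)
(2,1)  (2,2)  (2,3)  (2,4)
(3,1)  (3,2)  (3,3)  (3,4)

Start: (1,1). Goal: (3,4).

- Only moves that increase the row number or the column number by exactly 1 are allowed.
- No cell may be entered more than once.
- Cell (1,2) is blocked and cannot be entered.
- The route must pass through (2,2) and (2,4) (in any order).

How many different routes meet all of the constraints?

1

A right/down-only route from (1,1) to (3,4) makes exactly 2 down-moves and 3 right-moves in some order.
With no other constraints that would be C(5,2) = 10 routes.
A monotone route can only reach the required cells in the order (2,2), (2,4), so split there and multiply the segment counts (each segment already excludes blocked cells): (1,1)→(2,2): 1; (2,2)→(2,4): 1; (2,4)→(3,4): 1; product = 1.
That gives 1 route.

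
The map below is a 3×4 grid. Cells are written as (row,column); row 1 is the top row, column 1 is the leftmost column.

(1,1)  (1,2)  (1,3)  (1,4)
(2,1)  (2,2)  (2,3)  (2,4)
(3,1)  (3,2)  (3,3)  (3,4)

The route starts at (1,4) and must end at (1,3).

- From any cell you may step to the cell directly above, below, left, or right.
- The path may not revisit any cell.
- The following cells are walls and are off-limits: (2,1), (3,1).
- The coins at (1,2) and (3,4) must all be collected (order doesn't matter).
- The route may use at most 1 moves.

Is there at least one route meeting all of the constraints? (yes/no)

Even ignoring the no-revisit rule, getting from (1,4) to (1,3), taking the cheapest ordering (1,4) → (3,4) → (1,2) → (1,3) needs at least 2 + 4 + 1 = 7 moves (Manhattan distance per leg), which exceeds the 1-move limit.

no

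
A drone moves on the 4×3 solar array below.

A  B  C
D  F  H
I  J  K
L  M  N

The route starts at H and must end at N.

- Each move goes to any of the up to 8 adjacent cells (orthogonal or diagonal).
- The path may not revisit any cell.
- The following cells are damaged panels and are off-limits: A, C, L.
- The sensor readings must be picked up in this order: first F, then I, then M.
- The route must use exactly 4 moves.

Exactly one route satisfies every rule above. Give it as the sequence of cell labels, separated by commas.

H, F, I, M, N

The waypoints must appear in the order F, I, M, with no cell reused.
Route from H: left to F, down-left to I, down-right to M, right to N — 4 moves in all.
Check: order respected (F at step 1, I at step 2, M at step 3); 4 moves as required.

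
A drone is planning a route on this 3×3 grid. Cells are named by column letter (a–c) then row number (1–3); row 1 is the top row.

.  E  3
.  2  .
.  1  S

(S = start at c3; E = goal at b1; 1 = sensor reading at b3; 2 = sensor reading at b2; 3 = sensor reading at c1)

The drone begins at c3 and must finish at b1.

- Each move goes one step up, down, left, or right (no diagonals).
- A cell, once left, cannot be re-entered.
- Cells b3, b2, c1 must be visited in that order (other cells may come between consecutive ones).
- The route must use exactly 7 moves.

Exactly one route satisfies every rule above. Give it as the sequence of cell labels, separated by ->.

The waypoints must appear in the order b3, b2, c1, with no cell reused.
Route from c3: left 2 to a3, up 1 to a2, right 2 to c2, up 1 to c1, left 1 to b1 — 7 moves in all.
Check: order respected (1 at step 1, 2 at step 4, 3 at step 6); 7 moves as required.

c3 -> b3 -> a3 -> a2 -> b2 -> c2 -> c1 -> b1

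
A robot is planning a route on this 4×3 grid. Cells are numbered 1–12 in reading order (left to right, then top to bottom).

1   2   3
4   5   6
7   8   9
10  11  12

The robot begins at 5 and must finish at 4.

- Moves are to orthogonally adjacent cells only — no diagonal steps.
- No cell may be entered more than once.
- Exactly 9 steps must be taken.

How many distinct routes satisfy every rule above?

Need simple routes of exactly 9 moves from 5 to 4 (Manhattan distance 1, so 4 moves are spent on a detour and 4 undoing it).
Enumerating: 5 2 3 6 9 12 11 8 7 4 | 5 2 3 6 9 12 11 10 7 4 | 5 2 3 6 9 8 11 10 7 4 | 5 8 11 12 9 6 3 2 1 4.
That gives 4 routes.

4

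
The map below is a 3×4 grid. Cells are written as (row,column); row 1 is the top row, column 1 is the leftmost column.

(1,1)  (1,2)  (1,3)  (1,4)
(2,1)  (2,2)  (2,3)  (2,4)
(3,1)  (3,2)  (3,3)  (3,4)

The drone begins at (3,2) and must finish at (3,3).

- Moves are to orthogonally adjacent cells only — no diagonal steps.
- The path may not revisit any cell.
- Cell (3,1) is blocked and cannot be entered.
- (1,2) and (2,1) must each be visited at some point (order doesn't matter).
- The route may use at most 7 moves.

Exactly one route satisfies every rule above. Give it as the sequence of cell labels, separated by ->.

The 7-move cap with required stops at (1,2), (2,1) leaves no slack for detours.
Route from (3,2): up to (2,2), left to (2,1), up to (1,1), 2× right (reaching (1,3)), 2× down (reaching (3,3)) — 7 moves in all.
Check: all required cells visited; 7 ≤ 7 moves.

(3,2) -> (2,2) -> (2,1) -> (1,1) -> (1,2) -> (1,3) -> (2,3) -> (3,3)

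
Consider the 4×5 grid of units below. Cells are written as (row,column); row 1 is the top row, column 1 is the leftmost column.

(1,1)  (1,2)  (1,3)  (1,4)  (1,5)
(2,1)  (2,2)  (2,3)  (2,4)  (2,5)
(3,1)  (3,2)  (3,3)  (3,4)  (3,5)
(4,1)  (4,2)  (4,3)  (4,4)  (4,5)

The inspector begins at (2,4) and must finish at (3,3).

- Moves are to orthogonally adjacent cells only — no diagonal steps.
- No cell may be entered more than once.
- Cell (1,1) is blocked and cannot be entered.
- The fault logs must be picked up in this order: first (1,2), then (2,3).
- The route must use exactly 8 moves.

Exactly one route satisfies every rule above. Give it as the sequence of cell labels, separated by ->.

The waypoints must appear in the order (1,2), (2,3), with no cell reused.
Route from (2,4): right to (2,5), up to (1,5), 3× left (reaching (1,2)), down to (2,2), right to (2,3), down to (3,3) — 8 moves in all.
Check: order respected ((1,2) at step 5, (2,3) at step 7); 8 moves as required.

(2,4) -> (2,5) -> (1,5) -> (1,4) -> (1,3) -> (1,2) -> (2,2) -> (2,3) -> (3,3)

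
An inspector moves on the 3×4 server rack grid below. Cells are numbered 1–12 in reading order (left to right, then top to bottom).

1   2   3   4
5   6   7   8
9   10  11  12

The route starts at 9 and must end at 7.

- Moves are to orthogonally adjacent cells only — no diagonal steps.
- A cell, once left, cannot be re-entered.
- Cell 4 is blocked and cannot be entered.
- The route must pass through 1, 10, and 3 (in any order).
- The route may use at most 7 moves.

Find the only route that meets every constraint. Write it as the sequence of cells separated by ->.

The 7-move cap with required stops at 1, 10, 3 leaves no slack for detours.
Route from 9: right 1 to 10, up 1 to 6, left 1 to 5, up 1 to 1, right 2 to 3, down 1 to 7 — 7 moves in all.
Check: all required cells visited; 7 ≤ 7 moves.

9 -> 10 -> 6 -> 5 -> 1 -> 2 -> 3 -> 7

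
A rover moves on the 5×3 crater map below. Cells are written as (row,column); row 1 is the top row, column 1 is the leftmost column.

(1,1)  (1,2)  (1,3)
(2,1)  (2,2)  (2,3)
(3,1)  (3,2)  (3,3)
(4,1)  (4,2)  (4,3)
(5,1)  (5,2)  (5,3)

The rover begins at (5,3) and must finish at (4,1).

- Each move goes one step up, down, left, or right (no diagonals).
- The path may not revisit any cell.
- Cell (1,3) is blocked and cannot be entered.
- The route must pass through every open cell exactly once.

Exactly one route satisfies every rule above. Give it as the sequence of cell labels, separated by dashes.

(5,3) - (4,3) - (3,3) - (2,3) - (2,2) - (1,2) - (1,1) - (2,1) - (3,1) - (3,2) - (4,2) - (5,2) - (5,1) - (4,1)

Need to visit all 14 open cells exactly once, starting at (5,3) and ending at (4,1).
Route from (5,3): up 3 to (2,3), left 1 to (2,2), up 1 to (1,2), left 1 to (1,1), down 2 to (3,1), right 1 to (3,2), down 2 to (5,2), left 1 to (5,1), up 1 to (4,1) — 13 moves in all.
Check: all 14 open cells covered.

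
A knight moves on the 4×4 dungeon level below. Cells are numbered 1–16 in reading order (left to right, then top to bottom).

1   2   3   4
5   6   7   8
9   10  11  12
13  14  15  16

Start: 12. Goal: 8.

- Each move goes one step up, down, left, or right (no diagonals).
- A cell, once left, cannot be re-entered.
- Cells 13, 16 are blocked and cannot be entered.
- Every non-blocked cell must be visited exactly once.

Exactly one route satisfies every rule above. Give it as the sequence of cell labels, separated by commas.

12, 11, 15, 14, 10, 9, 5, 1, 2, 6, 7, 3, 4, 8

Need to visit all 14 open cells exactly once, starting at 12 and ending at 8.
Cell 15 has only two open neighbours (11 and 14), so the path must pass straight through it: one of those is the cell it's entered from and the other is where it exits.
Route from 12: left to 11, down to 15, left to 14, up to 10, left to 9, 2× up (reaching 1), right to 2, down to 6, right to 7, up to 3, right to 4, down to 8 — 13 moves in all.
Check: all 14 open cells covered.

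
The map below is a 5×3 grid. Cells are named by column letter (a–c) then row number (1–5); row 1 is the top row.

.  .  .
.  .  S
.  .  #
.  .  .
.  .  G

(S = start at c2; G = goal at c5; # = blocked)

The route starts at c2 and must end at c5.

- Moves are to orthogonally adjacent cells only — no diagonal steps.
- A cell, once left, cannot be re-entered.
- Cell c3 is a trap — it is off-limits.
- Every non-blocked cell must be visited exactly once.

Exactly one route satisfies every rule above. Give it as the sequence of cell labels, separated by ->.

Need to visit all 14 open cells exactly once, starting at c2 and ending at c5.
Cell c4 has only two open neighbours (c5 and b4), so the path must pass straight through it: one of those is the cell it's entered from and the other is where it exits.
Route from c2: up 1 to c1, left 2 to a1, down 1 to a2, right 1 to b2, down 1 to b3, left 1 to a3, down 2 to a5, right 1 to b5, up 1 to b4, right 1 to c4, down 1 to c5 — 13 moves in all.
Check: all 14 open cells covered.

c2 -> c1 -> b1 -> a1 -> a2 -> b2 -> b3 -> a3 -> a4 -> a5 -> b5 -> b4 -> c4 -> c5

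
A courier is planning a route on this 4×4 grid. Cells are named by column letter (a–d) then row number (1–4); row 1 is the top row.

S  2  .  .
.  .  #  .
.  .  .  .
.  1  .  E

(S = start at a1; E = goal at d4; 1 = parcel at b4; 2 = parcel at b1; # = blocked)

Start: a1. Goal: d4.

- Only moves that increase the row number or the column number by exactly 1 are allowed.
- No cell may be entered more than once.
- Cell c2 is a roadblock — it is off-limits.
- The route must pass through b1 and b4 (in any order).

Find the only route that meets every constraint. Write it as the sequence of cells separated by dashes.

Moves only go right or down, so the column and row indices never decrease.
Route from a1: right 1 to b1, down 3 to b4, right 2 to d4 — 6 moves in all.
Check: all required cells visited.

a1 - b1 - b2 - b3 - b4 - c4 - d4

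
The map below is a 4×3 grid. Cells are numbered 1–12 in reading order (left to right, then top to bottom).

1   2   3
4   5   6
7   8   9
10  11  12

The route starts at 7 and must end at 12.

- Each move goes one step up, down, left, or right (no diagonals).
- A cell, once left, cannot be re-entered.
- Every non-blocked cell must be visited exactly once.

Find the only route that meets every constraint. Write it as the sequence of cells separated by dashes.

Need to visit all 12 open cells exactly once, starting at 7 and ending at 12.
Cell 1 has only two open neighbours (4 and 2), so the path must pass straight through it: one of those is the cell it's entered from and the other is where it exits.
Route from 7: down to 10, right to 11, 2× up (reaching 5), left to 4, up to 1, 2× right (reaching 3), 3× down (reaching 12) — 11 moves in all.
Check: all 12 open cells covered.

7 - 10 - 11 - 8 - 5 - 4 - 1 - 2 - 3 - 6 - 9 - 12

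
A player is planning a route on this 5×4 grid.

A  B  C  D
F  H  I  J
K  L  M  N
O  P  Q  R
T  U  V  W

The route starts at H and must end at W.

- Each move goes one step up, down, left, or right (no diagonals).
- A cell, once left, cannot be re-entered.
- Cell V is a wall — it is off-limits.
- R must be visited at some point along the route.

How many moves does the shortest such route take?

5

Any route passes through R somewhere between H and W. Summing Manhattan distances along the two legs (H → R → W) gives a lower bound of 4 + 1 = 5 moves.
A route of 5 moves achieves this: H → L → P → Q → R → W.
Since 5 matches the lower bound, it is optimal.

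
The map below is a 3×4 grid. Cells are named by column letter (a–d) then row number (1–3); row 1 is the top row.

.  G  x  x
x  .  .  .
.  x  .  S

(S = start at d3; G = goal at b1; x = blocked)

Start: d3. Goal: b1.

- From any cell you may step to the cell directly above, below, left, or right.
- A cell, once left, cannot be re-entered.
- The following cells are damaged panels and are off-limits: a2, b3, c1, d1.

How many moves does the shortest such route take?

4

The Manhattan distance from d3 to b1 is |3−1| + |4−2| = 4, so at least 4 moves are needed.
A route of 4 moves achieves this: d3 → d2 → c2 → b2 → b1.
Since 4 matches the lower bound, it is optimal.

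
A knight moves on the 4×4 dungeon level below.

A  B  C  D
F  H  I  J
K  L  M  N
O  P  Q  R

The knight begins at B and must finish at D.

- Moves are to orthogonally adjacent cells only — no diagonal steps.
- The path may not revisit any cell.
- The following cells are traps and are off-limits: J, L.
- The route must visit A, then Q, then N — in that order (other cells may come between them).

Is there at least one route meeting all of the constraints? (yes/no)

One route that works: B → A → F → K → O → P → Q → R → N → M → I → C → D.

yes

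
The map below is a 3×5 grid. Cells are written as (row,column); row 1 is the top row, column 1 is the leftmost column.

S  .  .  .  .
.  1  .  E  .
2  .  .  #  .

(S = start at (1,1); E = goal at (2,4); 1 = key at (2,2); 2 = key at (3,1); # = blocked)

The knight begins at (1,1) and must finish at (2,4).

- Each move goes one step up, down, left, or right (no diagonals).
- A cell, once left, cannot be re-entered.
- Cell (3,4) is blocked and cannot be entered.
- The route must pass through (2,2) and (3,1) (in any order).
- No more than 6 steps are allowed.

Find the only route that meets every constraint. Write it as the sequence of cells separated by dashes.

(1,1) - (2,1) - (3,1) - (3,2) - (2,2) - (2,3) - (2,4)

The budget equals the shortest possible length, so every move has to be on a shortest route through the required cells.
Route from (1,1): down 2 to (3,1), right 1 to (3,2), up 1 to (2,2), right 2 to (2,4) — 6 moves in all.
Check: all required cells visited; 6 ≤ 6 moves.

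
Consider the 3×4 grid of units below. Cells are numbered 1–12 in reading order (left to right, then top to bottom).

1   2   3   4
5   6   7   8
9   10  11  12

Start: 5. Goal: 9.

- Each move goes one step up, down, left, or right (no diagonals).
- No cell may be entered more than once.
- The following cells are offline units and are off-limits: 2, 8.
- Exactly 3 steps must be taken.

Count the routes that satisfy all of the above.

Need simple routes of exactly 3 moves from 5 to 9 (Manhattan distance 1, so 1 moves are spent on a detour and 1 undoing it).
Enumerating: 5 6 10 9.
That gives 1 route.

1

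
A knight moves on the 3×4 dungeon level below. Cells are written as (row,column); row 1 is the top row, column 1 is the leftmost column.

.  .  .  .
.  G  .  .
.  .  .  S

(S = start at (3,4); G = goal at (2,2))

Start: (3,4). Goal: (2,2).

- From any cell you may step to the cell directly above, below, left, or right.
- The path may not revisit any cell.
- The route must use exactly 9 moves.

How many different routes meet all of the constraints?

Need simple routes of exactly 9 moves from (3,4) to (2,2) (Manhattan distance 3, so 3 moves are spent on a detour and 3 undoing it).
Enumerating: (3,4) (2,4) (1,4) (1,3) (2,3) (3,3) (3,2) (3,1) (2,1) (2,2) | (3,4) (2,4) (1,4) (1,3) (1,2) (1,1) (2,1) (3,1) (3,2) (2,2) | (3,4) (2,4) (2,3) (1,3) (1,2) (1,1) (2,1) (3,1) (3,2) (2,2) | (3,4) (2,4) (2,3) (3,3) (3,2) (3,1) (2,1) (1,1) (1,2) (2,2) | (3,4) (3,3) (2,3) (1,3) (1,2) (1,1) (2,1) (3,1) (3,2) (2,2) | (3,4) (3,3) (2,3) (2,4) (1,4) (1,3) (1,2) (1,1) (2,1) (2,2) | (3,4) (3,3) (3,2) (3,1) (2,1) (1,1) (1,2) (1,3) (2,3) (2,2).
That gives 7 routes.

7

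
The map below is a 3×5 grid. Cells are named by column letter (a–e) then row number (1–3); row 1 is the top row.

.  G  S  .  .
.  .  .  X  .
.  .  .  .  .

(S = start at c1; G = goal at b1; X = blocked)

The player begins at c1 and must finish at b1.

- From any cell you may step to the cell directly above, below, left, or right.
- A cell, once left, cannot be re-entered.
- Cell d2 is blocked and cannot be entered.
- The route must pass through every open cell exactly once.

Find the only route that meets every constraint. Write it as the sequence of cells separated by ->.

c1 -> d1 -> e1 -> e2 -> e3 -> d3 -> c3 -> c2 -> b2 -> b3 -> a3 -> a2 -> a1 -> b1

Need to visit all 14 open cells exactly once, starting at c1 and ending at b1.
Cell a3 has only two open neighbours (a2 and b3), so the path must pass straight through it: one of those is the cell it's entered from and the other is where it exits.
Route from c1: right 2 to e1, down 2 to e3, left 2 to c3, up 1 to c2, left 1 to b2, down 1 to b3, left 1 to a3, up 2 to a1, right 1 to b1 — 13 moves in all.
Check: all 14 open cells covered.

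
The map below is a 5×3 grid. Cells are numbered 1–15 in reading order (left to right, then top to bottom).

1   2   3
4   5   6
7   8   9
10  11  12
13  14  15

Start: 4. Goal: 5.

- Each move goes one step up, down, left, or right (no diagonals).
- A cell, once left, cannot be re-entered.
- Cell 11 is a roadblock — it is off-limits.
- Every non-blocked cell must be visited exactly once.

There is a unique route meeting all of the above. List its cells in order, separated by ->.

Need to visit all 14 open cells exactly once, starting at 4 and ending at 5.
Cell 13 has only two open neighbours (10 and 14), so the path must pass straight through it: one of those is the cell it's entered from and the other is where it exits.
Route from 4: up to 1, 2× right (reaching 3), 4× down (reaching 15), 2× left (reaching 13), 2× up (reaching 7), right to 8, up to 5 — 13 moves in all.
Check: all 14 open cells covered.

4 -> 1 -> 2 -> 3 -> 6 -> 9 -> 12 -> 15 -> 14 -> 13 -> 10 -> 7 -> 8 -> 5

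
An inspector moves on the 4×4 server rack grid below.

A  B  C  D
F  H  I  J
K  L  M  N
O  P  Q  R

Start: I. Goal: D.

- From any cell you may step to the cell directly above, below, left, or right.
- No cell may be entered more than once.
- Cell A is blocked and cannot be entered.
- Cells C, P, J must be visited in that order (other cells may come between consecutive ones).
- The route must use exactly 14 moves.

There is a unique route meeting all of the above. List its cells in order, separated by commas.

I, C, B, H, F, K, O, P, L, M, Q, R, N, J, D

The waypoints must appear in the order C, P, J, with no cell reused.
Route from I: up 1 to C, left 1 to B, down 1 to H, left 1 to F, down 2 to O, right 1 to P, up 1 to L, right 1 to M, down 1 to Q, right 1 to R, up 3 to D — 14 moves in all.
Check: order respected (C at step 1, P at step 7, J at step 13); 14 moves as required.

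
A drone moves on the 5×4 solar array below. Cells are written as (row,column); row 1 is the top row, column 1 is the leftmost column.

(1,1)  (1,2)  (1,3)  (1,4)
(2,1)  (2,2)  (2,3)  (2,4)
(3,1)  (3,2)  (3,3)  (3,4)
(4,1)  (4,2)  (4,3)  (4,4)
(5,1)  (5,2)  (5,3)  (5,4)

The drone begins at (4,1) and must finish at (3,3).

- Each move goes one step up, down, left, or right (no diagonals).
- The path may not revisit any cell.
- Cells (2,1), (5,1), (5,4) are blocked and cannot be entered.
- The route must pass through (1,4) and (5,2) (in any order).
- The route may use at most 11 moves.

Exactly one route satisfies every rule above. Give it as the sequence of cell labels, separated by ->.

(4,1) -> (4,2) -> (5,2) -> (5,3) -> (4,3) -> (4,4) -> (3,4) -> (2,4) -> (1,4) -> (1,3) -> (2,3) -> (3,3)

The 11-move cap with required stops at (1,4), (5,2) leaves no slack for detours.
Route from (4,1): right 1 to (4,2), down 1 to (5,2), right 1 to (5,3), up 1 to (4,3), right 1 to (4,4), up 3 to (1,4), left 1 to (1,3), down 2 to (3,3) — 11 moves in all.
Check: all required cells visited; 11 ≤ 11 moves.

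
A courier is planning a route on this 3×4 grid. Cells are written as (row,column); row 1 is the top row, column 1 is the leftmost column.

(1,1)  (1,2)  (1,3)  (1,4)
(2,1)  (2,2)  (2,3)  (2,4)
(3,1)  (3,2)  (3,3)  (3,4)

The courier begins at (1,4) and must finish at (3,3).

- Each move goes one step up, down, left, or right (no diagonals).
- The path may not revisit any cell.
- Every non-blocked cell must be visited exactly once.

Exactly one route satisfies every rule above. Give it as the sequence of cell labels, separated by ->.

(1,4) -> (1,3) -> (1,2) -> (1,1) -> (2,1) -> (3,1) -> (3,2) -> (2,2) -> (2,3) -> (2,4) -> (3,4) -> (3,3)

Need to visit all 12 open cells exactly once, starting at (1,4) and ending at (3,3).
Cell (1,1) has only two open neighbours ((2,1) and (1,2)), so the path must pass straight through it: one of those is the cell it's entered from and the other is where it exits.
Route from (1,4): left 3 to (1,1), down 2 to (3,1), right 1 to (3,2), up 1 to (2,2), right 2 to (2,4), down 1 to (3,4), left 1 to (3,3) — 11 moves in all.
Check: all 12 open cells covered.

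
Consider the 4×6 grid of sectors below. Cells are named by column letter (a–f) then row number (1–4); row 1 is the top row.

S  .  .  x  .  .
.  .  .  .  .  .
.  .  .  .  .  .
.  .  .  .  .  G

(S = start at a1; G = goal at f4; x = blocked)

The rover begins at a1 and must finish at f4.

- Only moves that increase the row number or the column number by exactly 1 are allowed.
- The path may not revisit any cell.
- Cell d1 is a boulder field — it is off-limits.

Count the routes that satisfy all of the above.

A right/down-only route from a1 to f4 makes exactly 3 down-moves and 5 right-moves in some order.
With no other constraints that would be C(8,3) = 56 routes.
Subtract routes through each blocked cell (inclusion–exclusion for overlaps): − through d1: 10 → 46.
That gives 46 routes.

46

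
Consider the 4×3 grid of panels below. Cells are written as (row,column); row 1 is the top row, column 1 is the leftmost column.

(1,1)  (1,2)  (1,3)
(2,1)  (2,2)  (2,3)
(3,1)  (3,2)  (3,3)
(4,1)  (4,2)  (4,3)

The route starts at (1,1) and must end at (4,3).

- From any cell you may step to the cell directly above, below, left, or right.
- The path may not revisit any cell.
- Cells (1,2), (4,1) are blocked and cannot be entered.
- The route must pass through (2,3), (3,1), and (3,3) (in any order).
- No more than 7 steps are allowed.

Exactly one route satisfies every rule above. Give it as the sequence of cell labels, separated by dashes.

Any route must reach (2,3), (3,1), and (3,3) and still end at (4,3) within 7 moves, so the order of the required stops is forced.
Route from (1,1): down 2 to (3,1), right 1 to (3,2), up 1 to (2,2), right 1 to (2,3), down 2 to (4,3) — 7 moves in all.
Check: all required cells visited; 7 ≤ 7 moves.

(1,1) - (2,1) - (3,1) - (3,2) - (2,2) - (2,3) - (3,3) - (4,3)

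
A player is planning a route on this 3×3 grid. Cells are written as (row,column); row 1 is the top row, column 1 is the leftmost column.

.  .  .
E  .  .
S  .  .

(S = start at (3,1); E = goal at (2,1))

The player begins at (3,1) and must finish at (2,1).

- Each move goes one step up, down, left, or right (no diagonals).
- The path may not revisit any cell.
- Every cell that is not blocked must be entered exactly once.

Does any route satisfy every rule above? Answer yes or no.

Colour the cells like a checkerboard: each orthogonal step flips colour, so a Hamiltonian route alternates colours. Here there are 5 cells of one colour and 4 of the other, with start on the opposite colour to the goal — the counts and endpoints can't be arranged into an alternating sequence of length 9, so no Hamiltonian route exists.

no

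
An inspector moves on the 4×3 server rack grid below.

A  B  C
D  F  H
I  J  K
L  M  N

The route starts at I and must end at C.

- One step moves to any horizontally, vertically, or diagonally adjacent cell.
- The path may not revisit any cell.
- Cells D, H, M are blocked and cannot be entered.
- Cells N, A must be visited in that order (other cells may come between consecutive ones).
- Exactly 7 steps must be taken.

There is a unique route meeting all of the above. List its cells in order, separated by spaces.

I J N K F A B C

The waypoints must appear in the order N, A, with no cell reused.
Route from I: right to J, down-right to N, up to K, 2× up-left (reaching A), 2× right (reaching C) — 7 moves in all.
Check: order respected (N at step 2, A at step 5); 7 moves as required.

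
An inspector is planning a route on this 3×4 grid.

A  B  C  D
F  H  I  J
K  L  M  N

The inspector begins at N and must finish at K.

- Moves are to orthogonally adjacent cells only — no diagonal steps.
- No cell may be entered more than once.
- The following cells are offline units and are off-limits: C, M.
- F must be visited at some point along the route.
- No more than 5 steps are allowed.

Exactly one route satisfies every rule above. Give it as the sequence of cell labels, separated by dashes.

The 5-move cap with required stops at F leaves no slack for detours.
Route from N: up to J, 3× left (reaching F), down to K — 5 moves in all.
Check: all required cells visited; 5 ≤ 5 moves.

N - J - I - H - F - K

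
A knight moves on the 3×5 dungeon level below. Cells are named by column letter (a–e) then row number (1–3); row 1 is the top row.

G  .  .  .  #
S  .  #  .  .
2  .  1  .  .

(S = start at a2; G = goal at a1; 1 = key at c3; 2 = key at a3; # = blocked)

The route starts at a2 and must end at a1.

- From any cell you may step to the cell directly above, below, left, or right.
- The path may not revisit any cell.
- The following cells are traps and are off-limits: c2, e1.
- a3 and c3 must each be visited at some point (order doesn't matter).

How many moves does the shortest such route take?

9

Any route passes through a3 and c3 in some order between a2 and a1. Summing Manhattan distances along each leg and taking the cheapest ordering (a2 → c3 → a3 → a1) gives a lower bound of 3 + 2 + 2 = 7 moves.
The shortest route satisfying every rule uses 9 moves: a2 → a3 → b3 → c3 → d3 → d2 → d1 → c1 → b1 → a1.
The bound of 7 isn't tight here; checking systematically, no route of length 7 through 8 satisfies every constraint, so 9 is the minimum.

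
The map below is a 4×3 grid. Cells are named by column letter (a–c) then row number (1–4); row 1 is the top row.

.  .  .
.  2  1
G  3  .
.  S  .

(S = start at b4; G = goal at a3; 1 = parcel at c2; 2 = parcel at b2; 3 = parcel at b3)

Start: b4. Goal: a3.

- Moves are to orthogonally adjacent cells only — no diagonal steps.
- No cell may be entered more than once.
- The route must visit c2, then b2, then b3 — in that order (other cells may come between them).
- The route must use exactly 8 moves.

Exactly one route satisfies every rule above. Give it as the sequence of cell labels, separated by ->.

The waypoints must appear in the order c2, b2, b3, with no cell reused.
Route from b4: right to c4, 3× up (reaching c1), left to b1, 2× down (reaching b3), left to a3 — 8 moves in all.
Check: order respected (1 at step 3, 2 at step 6, 3 at step 7); 8 moves as required.

b4 -> c4 -> c3 -> c2 -> c1 -> b1 -> b2 -> b3 -> a3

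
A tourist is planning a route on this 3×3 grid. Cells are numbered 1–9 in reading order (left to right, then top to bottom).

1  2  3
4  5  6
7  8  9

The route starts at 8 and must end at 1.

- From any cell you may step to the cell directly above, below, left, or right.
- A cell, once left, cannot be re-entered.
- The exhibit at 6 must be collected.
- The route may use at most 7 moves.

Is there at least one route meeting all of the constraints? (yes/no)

yes

One route that works: 8 → 5 → 6 → 3 → 2 → 1.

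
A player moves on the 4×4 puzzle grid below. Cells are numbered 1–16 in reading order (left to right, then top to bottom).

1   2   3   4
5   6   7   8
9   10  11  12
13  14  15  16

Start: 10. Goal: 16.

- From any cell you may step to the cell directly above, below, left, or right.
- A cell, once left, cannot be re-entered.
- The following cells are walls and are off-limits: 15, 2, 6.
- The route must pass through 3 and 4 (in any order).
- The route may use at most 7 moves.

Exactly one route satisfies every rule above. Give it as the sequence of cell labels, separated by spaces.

10 11 7 3 4 8 12 16

The budget equals the shortest possible length, so every move has to be on a shortest route through the required cells.
Route from 10: right 1 to 11, up 2 to 3, right 1 to 4, down 3 to 16 — 7 moves in all.
Check: all required cells visited; 7 ≤ 7 moves.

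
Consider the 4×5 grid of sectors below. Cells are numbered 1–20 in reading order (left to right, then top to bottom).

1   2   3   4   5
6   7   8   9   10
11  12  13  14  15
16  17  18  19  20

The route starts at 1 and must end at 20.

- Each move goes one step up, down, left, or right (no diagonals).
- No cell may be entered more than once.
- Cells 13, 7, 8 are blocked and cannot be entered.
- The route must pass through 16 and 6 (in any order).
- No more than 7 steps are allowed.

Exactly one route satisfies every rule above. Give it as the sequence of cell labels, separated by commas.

The budget equals the shortest possible length, so every move has to be on a shortest route through the required cells.
Route from 1: down 3 to 16, right 4 to 20 — 7 moves in all.
Check: all required cells visited; 7 ≤ 7 moves.

1, 6, 11, 16, 17, 18, 19, 20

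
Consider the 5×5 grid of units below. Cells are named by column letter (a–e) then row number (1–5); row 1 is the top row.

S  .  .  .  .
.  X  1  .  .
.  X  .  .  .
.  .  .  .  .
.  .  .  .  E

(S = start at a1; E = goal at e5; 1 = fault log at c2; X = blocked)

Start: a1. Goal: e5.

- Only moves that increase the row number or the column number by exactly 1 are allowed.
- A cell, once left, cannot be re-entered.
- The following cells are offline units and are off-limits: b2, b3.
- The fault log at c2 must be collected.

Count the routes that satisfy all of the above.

A right/down-only route from a1 to e5 makes exactly 4 down-moves and 4 right-moves in some order.
With no other constraints that would be C(8,4) = 70 routes.
Split at c2 and multiply the segment counts (each segment already excludes blocked cells): a1→c2: 1; c2→e5: 10; product = 10.
That gives 10 routes.

10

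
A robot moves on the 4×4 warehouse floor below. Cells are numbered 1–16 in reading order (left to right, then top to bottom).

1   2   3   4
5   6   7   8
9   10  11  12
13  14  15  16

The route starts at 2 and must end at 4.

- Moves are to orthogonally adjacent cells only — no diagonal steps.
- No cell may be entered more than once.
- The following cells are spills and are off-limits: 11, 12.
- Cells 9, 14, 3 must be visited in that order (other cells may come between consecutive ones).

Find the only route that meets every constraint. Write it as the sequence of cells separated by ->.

2 -> 1 -> 5 -> 9 -> 13 -> 14 -> 10 -> 6 -> 7 -> 3 -> 4

The waypoints must appear in the order 9, 14, 3, with no cell reused.
Route from 2: left 1 to 1, down 3 to 13, right 1 to 14, up 2 to 6, right 1 to 7, up 1 to 3, right 1 to 4 — 10 moves in all.
Check: order respected (9 at step 3, 14 at step 5, 3 at step 9).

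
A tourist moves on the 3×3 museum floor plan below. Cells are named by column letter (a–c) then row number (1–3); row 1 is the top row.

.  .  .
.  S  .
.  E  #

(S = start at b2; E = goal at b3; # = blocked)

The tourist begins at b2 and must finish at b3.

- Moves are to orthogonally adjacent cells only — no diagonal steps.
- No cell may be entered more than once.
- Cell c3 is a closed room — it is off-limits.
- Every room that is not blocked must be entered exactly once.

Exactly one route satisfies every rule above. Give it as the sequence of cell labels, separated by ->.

Need to visit all 8 open cells exactly once, starting at b2 and ending at b3.
Cell c1 has only two open neighbours (c2 and b1), so the path must pass straight through it: one of those is the cell it's entered from and the other is where it exits.
Route from b2: right 1 to c2, up 1 to c1, left 2 to a1, down 2 to a3, right 1 to b3 — 7 moves in all.
Check: all 8 open cells covered.

b2 -> c2 -> c1 -> b1 -> a1 -> a2 -> a3 -> b3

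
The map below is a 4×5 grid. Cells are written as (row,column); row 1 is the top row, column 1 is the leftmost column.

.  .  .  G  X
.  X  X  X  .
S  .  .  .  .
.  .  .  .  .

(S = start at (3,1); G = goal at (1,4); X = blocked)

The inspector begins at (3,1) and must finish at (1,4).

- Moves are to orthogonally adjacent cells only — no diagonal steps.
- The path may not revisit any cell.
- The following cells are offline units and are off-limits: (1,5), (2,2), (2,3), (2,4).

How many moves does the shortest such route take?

The Manhattan distance from (3,1) to (1,4) is |3−1| + |1−4| = 5, so at least 5 moves are needed.
A route of 5 moves achieves this: (3,1) → (2,1) → (1,1) → (1,2) → (1,3) → (1,4).
Since 5 matches the lower bound, it is optimal.

5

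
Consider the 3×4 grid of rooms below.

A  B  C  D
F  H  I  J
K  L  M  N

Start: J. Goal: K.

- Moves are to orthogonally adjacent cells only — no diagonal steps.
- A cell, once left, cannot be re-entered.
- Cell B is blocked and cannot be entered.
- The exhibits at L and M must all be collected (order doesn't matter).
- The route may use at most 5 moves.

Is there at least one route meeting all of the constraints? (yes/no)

One route that works: J → N → M → L → K.

yes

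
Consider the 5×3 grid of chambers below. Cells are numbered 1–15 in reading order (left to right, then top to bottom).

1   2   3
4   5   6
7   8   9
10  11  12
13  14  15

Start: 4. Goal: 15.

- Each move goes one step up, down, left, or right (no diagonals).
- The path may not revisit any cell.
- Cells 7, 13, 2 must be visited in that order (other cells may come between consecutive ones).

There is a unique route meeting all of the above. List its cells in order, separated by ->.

4 -> 7 -> 10 -> 13 -> 14 -> 11 -> 8 -> 5 -> 2 -> 3 -> 6 -> 9 -> 12 -> 15

The waypoints must appear in the order 7, 13, 2, with no cell reused.
Route from 4: 3× down (reaching 13), right to 14, 4× up (reaching 2), right to 3, 4× down (reaching 15) — 13 moves in all.
Check: order respected (7 at step 1, 13 at step 3, 2 at step 8).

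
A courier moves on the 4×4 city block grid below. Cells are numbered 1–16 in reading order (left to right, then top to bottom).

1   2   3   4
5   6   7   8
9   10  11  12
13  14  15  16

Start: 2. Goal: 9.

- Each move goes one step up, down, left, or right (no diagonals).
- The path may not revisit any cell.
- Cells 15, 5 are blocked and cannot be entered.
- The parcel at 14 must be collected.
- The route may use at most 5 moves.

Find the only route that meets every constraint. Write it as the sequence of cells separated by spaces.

The budget equals the shortest possible length, so every move has to be on a shortest route through the required cells.
Route from 2: 3× down (reaching 14), left to 13, up to 9 — 5 moves in all.
Check: all required cells visited; 5 ≤ 5 moves.

2 6 10 14 13 9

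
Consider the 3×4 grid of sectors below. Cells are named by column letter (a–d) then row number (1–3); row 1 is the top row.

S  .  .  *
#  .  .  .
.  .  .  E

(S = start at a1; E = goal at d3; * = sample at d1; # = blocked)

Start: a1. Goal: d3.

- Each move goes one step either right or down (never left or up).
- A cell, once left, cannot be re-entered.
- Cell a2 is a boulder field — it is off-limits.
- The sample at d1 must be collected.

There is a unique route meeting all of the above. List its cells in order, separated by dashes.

Moves only go right or down, so the column and row indices never decrease.
Route from a1: right 3 to d1, down 2 to d3 — 5 moves in all.
Check: all required cells visited.

a1 - b1 - c1 - d1 - d2 - d3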